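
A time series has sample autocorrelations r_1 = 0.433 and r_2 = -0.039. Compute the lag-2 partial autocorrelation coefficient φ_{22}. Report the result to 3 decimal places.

φ_{22} = (r_2 − r_1²) / (1 − r_1²)
r_1² = (0.433)² = 0.187489
Numerator = -0.039 − 0.1875 = -0.2265; denominator = 1 − 0.1875 = 0.8125
φ_{22} = -0.2265 / 0.8125 = -0.279

-0.279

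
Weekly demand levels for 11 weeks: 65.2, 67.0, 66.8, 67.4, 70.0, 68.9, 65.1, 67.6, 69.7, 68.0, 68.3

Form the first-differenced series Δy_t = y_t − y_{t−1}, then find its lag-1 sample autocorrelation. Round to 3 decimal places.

First differences Δy: 1.8, -0.2, 0.6, 2.6, -1.1, -3.8, 2.5, 2.1, -1.7, 0.3
Mean of differences = 0.3100
Numerator Σ(Δy_t−Δȳ)(Δy_{t+1}−Δȳ) = -6.3361
Denominator Σ(Δy_t−Δȳ)² = 38.7290
r_1(Δy) = -6.3361 / 38.7290 = -0.164

-0.164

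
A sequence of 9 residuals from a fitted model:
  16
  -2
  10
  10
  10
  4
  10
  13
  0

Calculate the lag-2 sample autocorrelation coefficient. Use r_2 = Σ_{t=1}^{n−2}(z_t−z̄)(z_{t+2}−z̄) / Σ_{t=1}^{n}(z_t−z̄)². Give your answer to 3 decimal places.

-0.139

Mean z̄ = (16 − 2 + 10 + 10 + 10 + 4 + 10 + 13 + 0)/9 = 7.8889
Σ(z_t−z̄)(z_{t+2}−z̄) = (17.1235) + (-20.8765) + (4.4568) + (-8.2099) + (4.4568) + (-19.8765) + (-16.6543) = -39.5802
Denominator Σ(z_t−z̄)² = 284.8889
r_2 = -39.5802 / 284.8889 = -0.139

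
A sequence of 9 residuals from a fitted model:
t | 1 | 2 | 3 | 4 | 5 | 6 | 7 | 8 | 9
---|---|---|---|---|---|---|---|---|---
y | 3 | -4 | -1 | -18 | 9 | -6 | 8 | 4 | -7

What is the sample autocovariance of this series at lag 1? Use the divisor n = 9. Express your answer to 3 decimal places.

-29.160

Mean ȳ = (3 − 4 − 1 − 18 + 9 − 6 + 8 + 4 − 7)/9 = -1.3333
Σ_{t=1}^{8}(y_t−ȳ)(y_{t+1}−ȳ) = -262.4444
γ_1 = -262.4444 / 9 = -29.160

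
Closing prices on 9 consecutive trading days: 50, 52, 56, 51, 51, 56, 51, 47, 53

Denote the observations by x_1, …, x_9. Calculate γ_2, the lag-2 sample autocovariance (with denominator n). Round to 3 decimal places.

-3.941

Mean x̄ = (50 + 52 + 56 + 51 + 51 + 56 + 51 + 47 + 53)/9 = 51.8889
Σ_{t=1}^{7}(x_t−x̄)(x_{t+2}−x̄) = -35.4691
γ_2 = -35.4691 / 9 = -3.941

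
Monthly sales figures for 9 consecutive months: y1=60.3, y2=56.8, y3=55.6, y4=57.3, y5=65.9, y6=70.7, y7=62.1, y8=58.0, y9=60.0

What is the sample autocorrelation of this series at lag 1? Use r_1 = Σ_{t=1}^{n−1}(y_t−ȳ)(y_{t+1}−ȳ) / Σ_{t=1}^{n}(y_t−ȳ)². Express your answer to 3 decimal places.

0.449

Mean ȳ = (60.3 + 56.8 + 55.6 + 57.3 + 65.9 + 70.7 + 62.1 + 58.0 + 60.0)/9 = 60.7444
Numerator Σ_{t=1}^{8}(y_t−ȳ)(y_{t+1}−ȳ) = 85.1514
Denominator Σ(y_t−ȳ)² = 189.7022
r_1 = 85.1514 / 189.7022 = 0.449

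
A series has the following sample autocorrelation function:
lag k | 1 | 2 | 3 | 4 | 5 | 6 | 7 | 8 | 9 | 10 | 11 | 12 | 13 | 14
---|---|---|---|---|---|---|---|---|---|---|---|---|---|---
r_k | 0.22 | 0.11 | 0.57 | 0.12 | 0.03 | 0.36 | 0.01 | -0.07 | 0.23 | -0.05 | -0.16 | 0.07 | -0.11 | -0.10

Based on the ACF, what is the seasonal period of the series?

3

The largest autocorrelation is r_3 = 0.57, with weaker echoes at lags 6 (0.36) and 9 (0.23); the remaining lags stay at or below 0.22. The elevated value at lag 1 (0.22), dropping to 0.11 at lag 2, reflects decaying short-term dependence rather than seasonality.
The dominant spike at lag 3 indicates a seasonal period of 3.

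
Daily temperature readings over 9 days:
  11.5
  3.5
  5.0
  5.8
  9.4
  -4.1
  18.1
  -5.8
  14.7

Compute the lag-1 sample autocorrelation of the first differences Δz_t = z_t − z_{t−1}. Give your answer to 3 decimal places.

First differences Δz: -8.0, 1.5, 0.8, 3.6, -13.5, 22.2, -23.9, 20.5
Mean of differences = 0.4000
Numerator Σ(Δz_t−Δz̄)(Δz_{t+1}−Δz̄) = -1373.1900
Denominator Σ(Δz_t−Δz̄)² = 1745.1200
r_1(Δz) = -1373.1900 / 1745.1200 = -0.787

-0.787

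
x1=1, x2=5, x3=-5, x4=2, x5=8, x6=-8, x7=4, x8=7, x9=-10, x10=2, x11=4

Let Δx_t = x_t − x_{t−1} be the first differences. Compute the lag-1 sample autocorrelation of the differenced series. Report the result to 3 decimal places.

-0.526

First differences Δx: 4, -10, 7, 6, -16, 12, 3, -17, 12, 2
Mean of differences = 0.3000
Numerator Σ(Δx_t−Δx̄)(Δx_{t+1}−Δx̄) = -550.1900
Denominator Σ(Δx_t−Δx̄)² = 1046.1000
r_1(Δx) = -550.1900 / 1046.1000 = -0.526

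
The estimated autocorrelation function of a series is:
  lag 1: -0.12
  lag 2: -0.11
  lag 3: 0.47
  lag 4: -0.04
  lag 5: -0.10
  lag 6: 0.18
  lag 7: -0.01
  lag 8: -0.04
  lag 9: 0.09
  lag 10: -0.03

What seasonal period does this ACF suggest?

3

The largest autocorrelation is r_3 = 0.47, with a weaker echo at lag 6 (0.18); the remaining lags stay at or below 0.09.
The dominant spike at lag 3 indicates a seasonal period of 3.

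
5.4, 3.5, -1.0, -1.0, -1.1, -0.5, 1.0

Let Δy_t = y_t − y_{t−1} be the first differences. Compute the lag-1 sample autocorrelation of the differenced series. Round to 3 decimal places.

First differences Δy: -1.9, -4.5, 0.0, -0.1, 0.6, 1.5
Mean of differences = -0.7333
Numerator Σ(Δy_t−Δȳ)(Δy_{t+1}−Δȳ) = 5.9189
Denominator Σ(Δy_t−Δȳ)² = 23.2533
r_1(Δy) = 5.9189 / 23.2533 = 0.255

0.255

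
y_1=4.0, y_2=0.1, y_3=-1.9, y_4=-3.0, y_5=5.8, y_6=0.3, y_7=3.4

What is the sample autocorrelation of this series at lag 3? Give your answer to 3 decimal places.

-0.366

Mean ȳ = (4.0 + 0.1 − 1.9 − 3.0 + 5.8 + 0.3 + 3.4)/7 = 1.2429
Σ(y_t−ȳ)(y_{t+3}−ȳ) = (-11.6982) + (-5.2082) + (2.9633) + (-9.1524) = -23.0955
Denominator Σ(y_t−ȳ)² = 63.0971
r_3 = -23.0955 / 63.0971 = -0.366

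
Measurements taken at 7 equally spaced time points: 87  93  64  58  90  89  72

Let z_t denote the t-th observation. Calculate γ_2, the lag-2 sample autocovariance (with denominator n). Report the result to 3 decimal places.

Mean z̄ = (87 + 93 + 64 + 58 + 90 + 89 + 72)/7 = 79.0000
Σ_{t=1}^{5}(z_t−z̄)(z_{t+2}−z̄) = -866.0000
γ_2 = -866.0000 / 7 = -123.714

-123.714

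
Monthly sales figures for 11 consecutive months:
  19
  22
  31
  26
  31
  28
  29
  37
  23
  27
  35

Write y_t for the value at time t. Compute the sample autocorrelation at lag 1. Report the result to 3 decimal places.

Mean ȳ = (19 + 22 + 31 + 26 + 31 + 28 + 29 + 37 + 23 + 27 + 35)/11 = 28.0000
Numerator Σ_{t=1}^{10}(y_t−ȳ)(y_{t+1}−ȳ) = -14.0000
Denominator Σ(y_t−ȳ)² = 296.0000
r_1 = -14.0000 / 296.0000 = -0.047

-0.047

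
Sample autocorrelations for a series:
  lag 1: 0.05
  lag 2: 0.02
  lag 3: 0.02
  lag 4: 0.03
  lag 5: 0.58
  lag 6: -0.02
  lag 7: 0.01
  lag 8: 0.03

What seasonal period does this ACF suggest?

The largest autocorrelation is r_5 = 0.58; the remaining lags stay at or below 0.05.
The dominant spike at lag 5 indicates a seasonal period of 5.

5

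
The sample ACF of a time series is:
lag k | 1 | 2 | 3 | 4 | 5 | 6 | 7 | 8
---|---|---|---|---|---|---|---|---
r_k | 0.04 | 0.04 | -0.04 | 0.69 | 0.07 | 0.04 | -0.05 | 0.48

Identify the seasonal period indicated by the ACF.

The largest autocorrelation is r_4 = 0.69, with a weaker echo at lag 8 (0.48); the remaining lags stay at or below 0.07.
The dominant spike at lag 4 indicates a seasonal period of 4.

4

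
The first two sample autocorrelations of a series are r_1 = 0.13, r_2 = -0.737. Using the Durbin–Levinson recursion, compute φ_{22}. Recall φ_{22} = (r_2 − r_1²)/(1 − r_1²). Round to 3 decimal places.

-0.767

φ_{22} = (r_2 − r_1²) / (1 − r_1²)
r_1² = (0.13)² = 0.0169
Numerator = -0.737 − 0.0169 = -0.7539; denominator = 1 − 0.0169 = 0.9831
φ_{22} = -0.7539 / 0.9831 = -0.767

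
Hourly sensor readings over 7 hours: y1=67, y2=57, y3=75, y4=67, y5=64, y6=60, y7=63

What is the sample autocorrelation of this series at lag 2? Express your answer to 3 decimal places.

-0.055

Mean ȳ = (67 + 57 + 75 + 67 + 64 + 60 + 63)/7 = 64.7143
Σ(y_t−ȳ)(y_{t+2}−ȳ) = (23.5102) + (-17.6327) + (-7.3469) + (-10.7755) + (1.2245) = -11.0204
Denominator Σ(y_t−ȳ)² = 201.4286
r_2 = -11.0204 / 201.4286 = -0.055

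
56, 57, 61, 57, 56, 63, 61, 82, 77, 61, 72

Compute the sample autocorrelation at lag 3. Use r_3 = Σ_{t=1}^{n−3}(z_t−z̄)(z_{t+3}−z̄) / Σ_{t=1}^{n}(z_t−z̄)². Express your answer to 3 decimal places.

Mean z̄ = (56 + 57 + 61 + 57 + 56 + 63 + 61 + 82 + 77 + 61 + 72)/11 = 63.9091
Numerator Σ_{t=1}^{8}(z_t−z̄)(z_{t+3}−z̄) = 131.8843
Denominator Σ(z_t−z̄)² = 810.9091
r_3 = 131.8843 / 810.9091 = 0.163

0.163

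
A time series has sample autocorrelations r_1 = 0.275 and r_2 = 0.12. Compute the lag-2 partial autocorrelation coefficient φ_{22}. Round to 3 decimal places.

0.048

φ_{22} = (r_2 − r_1²) / (1 − r_1²)
r_1² = (0.275)² = 0.075625
Numerator = 0.12 − 0.0756 = 0.0444; denominator = 1 − 0.0756 = 0.9244
φ_{22} = 0.0444 / 0.9244 = 0.048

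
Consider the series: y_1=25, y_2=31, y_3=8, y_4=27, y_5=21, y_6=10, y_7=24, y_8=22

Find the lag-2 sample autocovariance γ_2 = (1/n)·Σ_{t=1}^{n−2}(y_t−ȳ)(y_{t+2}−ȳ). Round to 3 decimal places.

Mean ȳ = (25 + 31 + 8 + 27 + 21 + 10 + 24 + 22)/8 = 21.0000
Deviations: 4.0000, 10.0000, -13.0000, 6.0000, 0.0000, -11.0000, 3.0000, 1.0000
Σ_{t=1}^{6}(y_t−ȳ)(y_{t+2}−ȳ) = -69.0000
γ_2 = -69.0000 / 8 = -8.625

-8.625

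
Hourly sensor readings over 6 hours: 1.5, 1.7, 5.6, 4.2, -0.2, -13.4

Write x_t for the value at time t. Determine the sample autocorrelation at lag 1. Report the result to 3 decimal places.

Mean x̄ = (1.5 + 1.7 + 5.6 + 4.2 − 0.2 − 13.4)/6 = -0.1000
Deviations from mean: 1.6000, 1.8000, 5.7000, 4.3000, -0.1000, -13.3000
Numerator Σ_{t=1}^{5}(x_t−x̄)(x_{t+1}−x̄) = 38.5500
Denominator Σ(x_t−x̄)² = 233.6800
r_1 = 38.5500 / 233.6800 = 0.165

0.165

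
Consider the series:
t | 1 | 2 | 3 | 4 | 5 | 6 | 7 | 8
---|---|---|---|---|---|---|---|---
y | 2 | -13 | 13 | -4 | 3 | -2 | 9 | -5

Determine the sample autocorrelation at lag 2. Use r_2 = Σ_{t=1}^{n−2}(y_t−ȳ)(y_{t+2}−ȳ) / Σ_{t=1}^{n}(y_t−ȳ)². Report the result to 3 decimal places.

Mean ȳ = (2 − 13 + 13 − 4 + 3 − 2 + 9 − 5)/8 = 0.3750
Numerator Σ_{t=1}^{6}(y_t−ȳ)(y_{t+2}−ȳ) = 157.9688
Denominator Σ(y_t−ȳ)² = 475.8750
r_2 = 157.9688 / 475.8750 = 0.332

0.332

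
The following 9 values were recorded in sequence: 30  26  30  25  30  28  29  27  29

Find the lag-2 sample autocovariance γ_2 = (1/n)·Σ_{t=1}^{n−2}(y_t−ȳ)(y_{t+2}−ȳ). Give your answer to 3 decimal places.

Mean ȳ = (30 + 26 + 30 + 25 + 30 + 28 + 29 + 27 + 29)/9 = 28.2222
Σ_{t=1}^{7}(y_t−ȳ)(y_{t+2}−ȳ) = 16.4568
γ_2 = 16.4568 / 9 = 1.829

1.829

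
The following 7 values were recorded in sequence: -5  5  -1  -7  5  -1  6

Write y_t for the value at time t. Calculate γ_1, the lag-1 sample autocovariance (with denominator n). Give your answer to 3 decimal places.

-9.910

Mean ȳ = (-5 + 5 − 1 − 7 + 5 − 1 + 6)/7 = 0.2857
Deviations: -5.2857, 4.7143, -1.2857, -7.2857, 4.7143, -1.2857, 5.7143
Σ_{t=1}^{6}(y_t−ȳ)(y_{t+1}−ȳ) = -69.3673
γ_1 = -69.3673 / 7 = -9.910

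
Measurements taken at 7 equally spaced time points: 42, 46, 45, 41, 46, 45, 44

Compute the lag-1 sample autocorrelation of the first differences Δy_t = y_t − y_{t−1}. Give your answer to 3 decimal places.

First differences Δy: 4, -1, -4, 5, -1, -1
Mean of differences = 0.3333
Numerator Σ(Δy_t−Δȳ)(Δy_{t+1}−Δȳ) = -23.7778
Denominator Σ(Δy_t−Δȳ)² = 59.3333
r_1(Δy) = -23.7778 / 59.3333 = -0.401

-0.401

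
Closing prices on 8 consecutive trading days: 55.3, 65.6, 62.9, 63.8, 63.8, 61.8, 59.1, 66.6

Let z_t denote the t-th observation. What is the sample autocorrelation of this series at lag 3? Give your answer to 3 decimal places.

Mean z̄ = (55.3 + 65.6 + 62.9 + 63.8 + 63.8 + 61.8 + 59.1 + 66.6)/8 = 62.3625
Deviations from mean: -7.0625, 3.2375, 0.5375, 1.4375, 1.4375, -0.5625, -3.2625, 4.2375
Numerator Σ_{t=1}^{5}(z_t−z̄)(z_{t+3}−z̄) = -4.3992
Denominator Σ(z_t−z̄)² = 93.6988
r_3 = -4.3992 / 93.6988 = -0.047

-0.047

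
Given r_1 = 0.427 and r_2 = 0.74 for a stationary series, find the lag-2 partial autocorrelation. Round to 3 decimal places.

φ_{22} = (r_2 − r_1²) / (1 − r_1²)
r_1² = (0.427)² = 0.182329
Numerator = 0.74 − 0.1823 = 0.5577; denominator = 1 − 0.1823 = 0.8177
φ_{22} = 0.5577 / 0.8177 = 0.682

0.682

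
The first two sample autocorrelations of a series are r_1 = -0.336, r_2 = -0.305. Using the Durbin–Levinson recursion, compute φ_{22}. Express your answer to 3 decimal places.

φ_{22} = (r_2 − r_1²) / (1 − r_1²)
r_1² = (-0.336)² = 0.112896
Numerator = -0.305 − 0.1129 = -0.4179; denominator = 1 − 0.1129 = 0.8871
φ_{22} = -0.4179 / 0.8871 = -0.471

-0.471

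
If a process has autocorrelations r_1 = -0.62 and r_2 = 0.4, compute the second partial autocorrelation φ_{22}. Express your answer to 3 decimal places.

0.025

φ_{22} = (r_2 − r_1²) / (1 − r_1²)
r_1² = (-0.62)² = 0.3844
Numerator = 0.4 − 0.3844 = 0.0156; denominator = 1 − 0.3844 = 0.6156
φ_{22} = 0.0156 / 0.6156 = 0.025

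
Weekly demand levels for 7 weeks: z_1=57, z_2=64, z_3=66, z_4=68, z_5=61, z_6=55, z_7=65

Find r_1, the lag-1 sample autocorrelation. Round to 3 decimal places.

Mean z̄ = (57 + 64 + 66 + 68 + 61 + 55 + 65)/7 = 62.2857
Deviations from mean: -5.2857, 1.7143, 3.7143, 5.7143, -1.2857, -7.2857, 2.7143
Σ(z_t−z̄)(z_{t+1}−z̄) = (-9.0612) + (6.3673) + (21.2245) + (-7.3469) + (9.3673) + (-19.7755) = 0.7755
Denominator Σ(z_t−z̄)² = 139.4286
r_1 = 0.7755 / 139.4286 = 0.006

0.006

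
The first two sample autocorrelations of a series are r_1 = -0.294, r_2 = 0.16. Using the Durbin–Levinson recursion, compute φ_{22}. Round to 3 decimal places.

φ_{22} = (r_2 − r_1²) / (1 − r_1²)
r_1² = (-0.294)² = 0.086436
Numerator = 0.16 − 0.0864 = 0.0736; denominator = 1 − 0.0864 = 0.9136
φ_{22} = 0.0736 / 0.9136 = 0.081

0.081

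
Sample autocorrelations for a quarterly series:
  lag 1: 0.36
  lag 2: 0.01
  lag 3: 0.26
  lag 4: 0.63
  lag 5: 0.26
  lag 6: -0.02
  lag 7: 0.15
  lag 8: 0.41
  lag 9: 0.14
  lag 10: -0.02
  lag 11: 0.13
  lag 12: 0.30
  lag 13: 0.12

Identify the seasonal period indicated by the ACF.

The largest autocorrelation is r_4 = 0.63, with a weaker echo at lag 8 (0.41); the remaining lags stay at or below 0.36. The elevated value at lag 1 (0.36), dropping to 0.01 at lag 2, reflects decaying short-term dependence rather than seasonality.
The dominant spike at lag 4 indicates a seasonal period of 4.

4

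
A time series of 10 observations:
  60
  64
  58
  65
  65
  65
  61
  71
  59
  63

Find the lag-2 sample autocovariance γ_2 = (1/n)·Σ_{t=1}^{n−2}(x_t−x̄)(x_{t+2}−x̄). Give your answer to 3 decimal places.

3.028

Mean x̄ = (60 + 64 + 58 + 65 + 65 + 65 + 61 + 71 + 59 + 63)/10 = 63.1000
Σ_{t=1}^{8}(x_t−x̄)(x_{t+2}−x̄) = 30.2800
γ_2 = 30.2800 / 10 = 3.028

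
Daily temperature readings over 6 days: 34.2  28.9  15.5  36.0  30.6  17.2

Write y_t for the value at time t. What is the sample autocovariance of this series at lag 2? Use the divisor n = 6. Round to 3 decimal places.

-32.524

Mean ȳ = (34.2 + 28.9 + 15.5 + 36.0 + 30.6 + 17.2)/6 = 27.0667
Deviations: 7.1333, 1.8333, -11.5667, 8.9333, 3.5333, -9.8667
Σ_{t=1}^{4}(y_t−ȳ)(y_{t+2}−ȳ) = -195.1422
γ_2 = -195.1422 / 6 = -32.524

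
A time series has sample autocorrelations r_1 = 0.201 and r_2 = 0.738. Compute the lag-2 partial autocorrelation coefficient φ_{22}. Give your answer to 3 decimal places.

φ_{22} = (r_2 − r_1²) / (1 − r_1²)
r_1² = (0.201)² = 0.040401
Numerator = 0.738 − 0.0404 = 0.6976; denominator = 1 − 0.0404 = 0.9596
φ_{22} = 0.6976 / 0.9596 = 0.727

0.727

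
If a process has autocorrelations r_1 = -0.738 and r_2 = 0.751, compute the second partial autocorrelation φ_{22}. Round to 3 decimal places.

φ_{22} = (r_2 − r_1²) / (1 − r_1²)
r_1² = (-0.738)² = 0.544644
Numerator = 0.751 − 0.5446 = 0.2064; denominator = 1 − 0.5446 = 0.4554
φ_{22} = 0.2064 / 0.4554 = 0.453

0.453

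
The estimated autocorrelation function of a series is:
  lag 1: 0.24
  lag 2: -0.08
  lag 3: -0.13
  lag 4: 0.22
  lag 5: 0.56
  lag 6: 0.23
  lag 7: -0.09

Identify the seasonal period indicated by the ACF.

The largest autocorrelation is r_5 = 0.56; the remaining lags stay at or below 0.24.
The dominant spike at lag 5 indicates a seasonal period of 5.

5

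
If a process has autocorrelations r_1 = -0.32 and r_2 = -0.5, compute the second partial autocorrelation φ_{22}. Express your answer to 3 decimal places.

φ_{22} = (r_2 − r_1²) / (1 − r_1²)
r_1² = (-0.32)² = 0.1024
Numerator = -0.5 − 0.1024 = -0.6024; denominator = 1 − 0.1024 = 0.8976
φ_{22} = -0.6024 / 0.8976 = -0.671

-0.671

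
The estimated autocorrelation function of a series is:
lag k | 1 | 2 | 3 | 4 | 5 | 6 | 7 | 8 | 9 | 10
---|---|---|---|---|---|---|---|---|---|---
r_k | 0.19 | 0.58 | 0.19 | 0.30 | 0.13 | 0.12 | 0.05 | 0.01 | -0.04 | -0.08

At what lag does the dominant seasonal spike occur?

2

The largest autocorrelation is r_2 = 0.58, with a weaker echo at lag 4 (0.30); the remaining lags stay at or below 0.19.
The dominant spike at lag 2 indicates a seasonal period of 2.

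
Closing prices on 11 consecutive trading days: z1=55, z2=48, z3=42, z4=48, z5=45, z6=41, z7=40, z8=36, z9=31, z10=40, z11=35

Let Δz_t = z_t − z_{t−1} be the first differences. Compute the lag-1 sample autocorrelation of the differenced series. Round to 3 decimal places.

First differences Δz: -7, -6, 6, -3, -4, -1, -4, -5, 9, -5
Mean of differences = -2.0000
Numerator Σ(Δz_t−Δz̄)(Δz_{t+1}−Δz̄) = -82.0000
Denominator Σ(Δz_t−Δz̄)² = 254.0000
r_1(Δz) = -82.0000 / 254.0000 = -0.323

-0.323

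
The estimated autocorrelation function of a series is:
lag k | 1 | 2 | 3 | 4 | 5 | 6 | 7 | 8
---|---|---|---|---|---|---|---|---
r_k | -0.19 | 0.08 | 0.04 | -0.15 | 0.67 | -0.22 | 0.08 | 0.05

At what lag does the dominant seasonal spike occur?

The largest autocorrelation is r_5 = 0.67; the remaining lags stay at or below 0.08.
The dominant spike at lag 5 indicates a seasonal period of 5.

5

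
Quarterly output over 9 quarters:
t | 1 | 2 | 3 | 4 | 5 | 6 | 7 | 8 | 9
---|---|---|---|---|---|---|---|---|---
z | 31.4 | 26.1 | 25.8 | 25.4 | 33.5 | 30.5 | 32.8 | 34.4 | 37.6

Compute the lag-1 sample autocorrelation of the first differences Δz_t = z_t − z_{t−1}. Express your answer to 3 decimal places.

-0.266

First differences Δz: -5.3, -0.3, -0.4, 8.1, -3.0, 2.3, 1.6, 3.2
Mean of differences = 0.7750
Numerator Σ(Δz_t−Δz̄)(Δz_{t+1}−Δz̄) = -30.9631
Denominator Σ(Δz_t−Δz̄)² = 116.2350
r_1(Δz) = -30.9631 / 116.2350 = -0.266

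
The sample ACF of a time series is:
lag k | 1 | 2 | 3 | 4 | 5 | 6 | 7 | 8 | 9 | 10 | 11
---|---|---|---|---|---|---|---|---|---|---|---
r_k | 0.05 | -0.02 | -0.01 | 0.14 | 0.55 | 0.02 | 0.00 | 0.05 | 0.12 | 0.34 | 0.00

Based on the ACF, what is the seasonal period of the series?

5

The largest autocorrelation is r_5 = 0.55, with a weaker echo at lag 10 (0.34); the remaining lags stay at or below 0.14.
The dominant spike at lag 5 indicates a seasonal period of 5.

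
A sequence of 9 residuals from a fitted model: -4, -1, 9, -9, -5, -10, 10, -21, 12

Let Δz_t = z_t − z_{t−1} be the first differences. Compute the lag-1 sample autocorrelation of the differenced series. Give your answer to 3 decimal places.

-0.674

First differences Δz: 3, 10, -18, 4, -5, 20, -31, 33
Mean of differences = 2.0000
Numerator Σ(Δz_t−Δz̄)(Δz_{t+1}−Δz̄) = -1949.0000
Denominator Σ(Δz_t−Δz̄)² = 2892.0000
r_1(Δz) = -1949.0000 / 2892.0000 = -0.674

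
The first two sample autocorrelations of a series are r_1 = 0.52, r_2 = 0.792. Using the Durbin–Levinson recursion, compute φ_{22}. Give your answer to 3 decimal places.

φ_{22} = (r_2 − r_1²) / (1 − r_1²)
r_1² = (0.52)² = 0.2704
Numerator = 0.792 − 0.2704 = 0.5216; denominator = 1 − 0.2704 = 0.7296
φ_{22} = 0.5216 / 0.7296 = 0.715

0.715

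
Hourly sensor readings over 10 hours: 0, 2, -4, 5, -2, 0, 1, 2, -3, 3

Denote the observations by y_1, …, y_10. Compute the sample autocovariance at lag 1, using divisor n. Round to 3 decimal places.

-5.156

Mean ȳ = (0 + 2 − 4 + 5 − 2 + 0 + 1 + 2 − 3 + 3)/10 = 0.4000
Σ_{t=1}^{9}(y_t−ȳ)(y_{t+1}−ȳ) = -51.5600
γ_1 = -51.5600 / 10 = -5.156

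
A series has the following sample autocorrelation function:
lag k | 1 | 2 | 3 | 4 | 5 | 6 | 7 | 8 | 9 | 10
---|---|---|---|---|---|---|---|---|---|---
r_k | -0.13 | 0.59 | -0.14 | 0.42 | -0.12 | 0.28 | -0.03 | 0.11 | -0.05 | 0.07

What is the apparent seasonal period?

The largest autocorrelation is r_2 = 0.59, with weaker echoes at lags 4 (0.42) and 6 (0.28); the remaining lags stay at or below 0.11.
The dominant spike at lag 2 indicates a seasonal period of 2.

2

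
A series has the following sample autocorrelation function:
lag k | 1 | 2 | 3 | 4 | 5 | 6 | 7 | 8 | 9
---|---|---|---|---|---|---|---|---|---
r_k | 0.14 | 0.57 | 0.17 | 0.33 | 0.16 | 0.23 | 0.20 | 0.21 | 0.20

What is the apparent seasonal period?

The largest autocorrelation is r_2 = 0.57, with weaker echoes at lags 4 (0.33), 6 (0.23) and 8 (0.21); the remaining lags stay at or below 0.20.
The dominant spike at lag 2 indicates a seasonal period of 2.

2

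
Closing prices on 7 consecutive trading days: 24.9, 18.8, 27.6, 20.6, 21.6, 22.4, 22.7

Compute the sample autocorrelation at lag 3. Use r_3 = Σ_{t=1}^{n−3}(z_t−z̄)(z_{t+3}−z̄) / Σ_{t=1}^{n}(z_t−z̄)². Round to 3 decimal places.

Mean z̄ = (24.9 + 18.8 + 27.6 + 20.6 + 21.6 + 22.4 + 22.7)/7 = 22.6571
Deviations from mean: 2.2429, -3.8571, 4.9429, -2.0571, -1.0571, -0.2571, 0.0429
Σ(z_t−z̄)(z_{t+3}−z̄) = (-4.6139) + (4.0776) + (-1.2710) + (-0.0882) = -1.8955
Denominator Σ(z_t−z̄)² = 49.7571
r_3 = -1.8955 / 49.7571 = -0.038

-0.038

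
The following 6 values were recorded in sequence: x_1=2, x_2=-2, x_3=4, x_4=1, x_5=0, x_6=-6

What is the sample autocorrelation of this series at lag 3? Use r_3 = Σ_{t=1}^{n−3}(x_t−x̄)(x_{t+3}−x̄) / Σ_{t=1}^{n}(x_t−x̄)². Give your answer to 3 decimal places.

Mean x̄ = (2 − 2 + 4 + 1 + 0 − 6)/6 = -0.1667
Deviations from mean: 2.1667, -1.8333, 4.1667, 1.1667, 0.1667, -5.8333
Σ(x_t−x̄)(x_{t+3}−x̄) = (2.5278) + (-0.3056) + (-24.3056) = -22.0833
Denominator Σ(x_t−x̄)² = 60.8333
r_3 = -22.0833 / 60.8333 = -0.363

-0.363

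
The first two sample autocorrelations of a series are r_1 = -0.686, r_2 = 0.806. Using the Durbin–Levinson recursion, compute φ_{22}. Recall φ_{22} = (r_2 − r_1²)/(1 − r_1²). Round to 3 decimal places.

0.634

φ_{22} = (r_2 − r_1²) / (1 − r_1²)
r_1² = (-0.686)² = 0.470596
Numerator = 0.806 − 0.4706 = 0.3354; denominator = 1 − 0.4706 = 0.5294
φ_{22} = 0.3354 / 0.5294 = 0.634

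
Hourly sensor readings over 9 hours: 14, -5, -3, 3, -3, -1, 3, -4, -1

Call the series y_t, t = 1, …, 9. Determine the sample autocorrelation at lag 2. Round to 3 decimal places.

-0.215

Mean ȳ = (14 − 5 − 3 + 3 − 3 − 1 + 3 − 4 − 1)/9 = 0.3333
Σ(y_t−ȳ)(y_{t+2}−ȳ) = (-45.5556) + (-14.2222) + (11.1111) + (-3.5556) + (-8.8889) + (5.7778) + (-3.5556) = -58.8889
Denominator Σ(y_t−ȳ)² = 274.0000
r_2 = -58.8889 / 274.0000 = -0.215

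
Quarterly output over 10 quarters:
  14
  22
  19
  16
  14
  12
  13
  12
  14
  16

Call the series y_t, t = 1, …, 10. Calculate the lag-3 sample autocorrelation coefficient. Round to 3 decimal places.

-0.187

Mean ȳ = (14 + 22 + 19 + 16 + 14 + 12 + 13 + 12 + 14 + 16)/10 = 15.2000
Σ(y_t−ȳ)(y_{t+3}−ȳ) = (-0.9600) + (-8.1600) + (-12.1600) + (-1.7600) + (3.8400) + (3.8400) + (-1.7600) = -17.1200
Denominator Σ(y_t−ȳ)² = 91.6000
r_3 = -17.1200 / 91.6000 = -0.187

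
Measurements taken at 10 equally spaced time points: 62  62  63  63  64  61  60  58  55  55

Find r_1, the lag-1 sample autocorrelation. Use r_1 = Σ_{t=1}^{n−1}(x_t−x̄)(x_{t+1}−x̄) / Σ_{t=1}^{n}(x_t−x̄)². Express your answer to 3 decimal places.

Mean x̄ = (62 + 62 + 63 + 63 + 64 + 61 + 60 + 58 + 55 + 55)/10 = 60.3000
Numerator Σ_{t=1}^{9}(x_t−x̄)(x_{t+1}−x̄) = 68.1100
Denominator Σ(x_t−x̄)² = 96.1000
r_1 = 68.1100 / 96.1000 = 0.709

0.709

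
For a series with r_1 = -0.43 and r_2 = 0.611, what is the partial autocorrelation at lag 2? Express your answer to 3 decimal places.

0.523

φ_{22} = (r_2 − r_1²) / (1 − r_1²)
r_1² = (-0.43)² = 0.1849
Numerator = 0.611 − 0.1849 = 0.4261; denominator = 1 − 0.1849 = 0.8151
φ_{22} = 0.4261 / 0.8151 = 0.523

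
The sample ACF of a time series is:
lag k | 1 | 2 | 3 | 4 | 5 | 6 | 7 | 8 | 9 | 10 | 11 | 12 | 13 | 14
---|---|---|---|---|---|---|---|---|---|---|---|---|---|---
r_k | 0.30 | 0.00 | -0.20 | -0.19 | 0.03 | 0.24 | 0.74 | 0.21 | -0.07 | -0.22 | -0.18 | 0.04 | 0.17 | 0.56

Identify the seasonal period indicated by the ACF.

7

The largest autocorrelation is r_7 = 0.74, with a weaker echo at lag 14 (0.56); the remaining lags stay at or below 0.30. The elevated value at lag 1 (0.30), dropping to 0.00 at lag 2, reflects decaying short-term dependence rather than seasonality.
The dominant spike at lag 7 indicates a seasonal period of 7.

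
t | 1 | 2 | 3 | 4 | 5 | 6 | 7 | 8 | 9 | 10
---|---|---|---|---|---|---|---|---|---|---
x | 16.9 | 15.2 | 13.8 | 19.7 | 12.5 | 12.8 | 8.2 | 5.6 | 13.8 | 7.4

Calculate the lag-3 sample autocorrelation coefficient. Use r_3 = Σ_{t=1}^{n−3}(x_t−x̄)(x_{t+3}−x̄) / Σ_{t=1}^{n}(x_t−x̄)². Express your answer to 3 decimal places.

0.133

Mean x̄ = (16.9 + 15.2 + 13.8 + 19.7 + 12.5 + 12.8 + 8.2 + 5.6 + 13.8 + 7.4)/10 = 12.5900
Numerator Σ_{t=1}^{7}(x_t−x̄)(x_{t+3}−x̄) = 23.1177
Denominator Σ(x_t−x̄)² = 173.9890
r_3 = 23.1177 / 173.9890 = 0.133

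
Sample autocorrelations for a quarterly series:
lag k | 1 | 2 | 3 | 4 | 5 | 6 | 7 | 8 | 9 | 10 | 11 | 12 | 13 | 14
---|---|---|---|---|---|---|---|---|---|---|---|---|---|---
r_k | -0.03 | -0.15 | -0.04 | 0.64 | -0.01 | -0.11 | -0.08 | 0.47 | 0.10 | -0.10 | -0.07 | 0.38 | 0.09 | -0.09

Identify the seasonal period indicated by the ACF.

4

The largest autocorrelation is r_4 = 0.64, with weaker echoes at lags 8 (0.47) and 12 (0.38); the remaining lags stay at or below 0.10.
The dominant spike at lag 4 indicates a seasonal period of 4.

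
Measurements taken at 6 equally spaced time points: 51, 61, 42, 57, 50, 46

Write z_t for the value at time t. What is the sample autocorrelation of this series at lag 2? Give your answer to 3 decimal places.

Mean z̄ = (51 + 61 + 42 + 57 + 50 + 46)/6 = 51.1667
Deviations from mean: -0.1667, 9.8333, -9.1667, 5.8333, -1.1667, -5.1667
Σ(z_t−z̄)(z_{t+2}−z̄) = (1.5278) + (57.3611) + (10.6944) + (-30.1389) = 39.4444
Denominator Σ(z_t−z̄)² = 242.8333
r_2 = 39.4444 / 242.8333 = 0.162

0.162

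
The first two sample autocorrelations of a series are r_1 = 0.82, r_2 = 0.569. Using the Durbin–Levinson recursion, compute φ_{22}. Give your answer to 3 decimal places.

φ_{22} = (r_2 − r_1²) / (1 − r_1²)
r_1² = (0.82)² = 0.6724
Numerator = 0.569 − 0.6724 = -0.1034; denominator = 1 − 0.6724 = 0.3276
φ_{22} = -0.1034 / 0.3276 = -0.316

-0.316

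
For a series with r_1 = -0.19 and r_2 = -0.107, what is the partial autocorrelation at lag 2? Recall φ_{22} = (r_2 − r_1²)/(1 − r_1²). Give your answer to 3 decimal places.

-0.148

φ_{22} = (r_2 − r_1²) / (1 − r_1²)
r_1² = (-0.19)² = 0.0361
Numerator = -0.107 − 0.0361 = -0.1431; denominator = 1 − 0.0361 = 0.9639
φ_{22} = -0.1431 / 0.9639 = -0.148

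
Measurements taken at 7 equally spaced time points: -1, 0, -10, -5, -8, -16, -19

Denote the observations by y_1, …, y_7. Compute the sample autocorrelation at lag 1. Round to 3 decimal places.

0.395

Mean ȳ = (-1 + 0 − 10 − 5 − 8 − 16 − 19)/7 = -8.4286
Numerator Σ_{t=1}^{6}(y_t−ȳ)(y_{t+1}−ȳ) = 122.2449
Denominator Σ(y_t−ȳ)² = 309.7143
r_1 = 122.2449 / 309.7143 = 0.395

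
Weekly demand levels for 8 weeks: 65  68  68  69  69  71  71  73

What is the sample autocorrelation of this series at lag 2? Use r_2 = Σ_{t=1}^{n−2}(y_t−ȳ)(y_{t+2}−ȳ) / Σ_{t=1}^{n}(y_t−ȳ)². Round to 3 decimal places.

0.280

Mean ȳ = (65 + 68 + 68 + 69 + 69 + 71 + 71 + 73)/8 = 69.2500
Deviations from mean: -4.2500, -1.2500, -1.2500, -0.2500, -0.2500, 1.7500, 1.7500, 3.7500
Σ(y_t−ȳ)(y_{t+2}−ȳ) = (5.3125) + (0.3125) + (0.3125) + (-0.4375) + (-0.4375) + (6.5625) = 11.6250
Denominator Σ(y_t−ȳ)² = 41.5000
r_2 = 11.6250 / 41.5000 = 0.280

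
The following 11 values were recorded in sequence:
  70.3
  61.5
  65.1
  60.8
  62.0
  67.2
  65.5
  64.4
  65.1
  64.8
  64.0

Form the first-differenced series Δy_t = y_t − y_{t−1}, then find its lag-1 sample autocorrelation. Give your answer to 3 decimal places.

First differences Δy: -8.8, 3.6, -4.3, 1.2, 5.2, -1.7, -1.1, 0.7, -0.3, -0.8
Mean of differences = -0.6300
Numerator Σ(Δy_t−Δȳ)(Δy_{t+1}−Δȳ) = -52.1079
Denominator Σ(Δy_t−Δȳ)² = 138.7210
r_1(Δy) = -52.1079 / 138.7210 = -0.376

-0.376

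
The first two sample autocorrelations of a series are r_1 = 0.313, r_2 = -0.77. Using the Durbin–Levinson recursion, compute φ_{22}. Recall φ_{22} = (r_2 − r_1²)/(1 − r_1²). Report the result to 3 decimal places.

φ_{22} = (r_2 − r_1²) / (1 − r_1²)
r_1² = (0.313)² = 0.097969
Numerator = -0.77 − 0.0980 = -0.8680; denominator = 1 − 0.0980 = 0.9020
φ_{22} = -0.8680 / 0.9020 = -0.962

-0.962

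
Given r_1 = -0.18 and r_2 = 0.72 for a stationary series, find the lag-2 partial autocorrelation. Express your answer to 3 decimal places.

0.711

φ_{22} = (r_2 − r_1²) / (1 − r_1²)
r_1² = (-0.18)² = 0.0324
Numerator = 0.72 − 0.0324 = 0.6876; denominator = 1 − 0.0324 = 0.9676
φ_{22} = 0.6876 / 0.9676 = 0.711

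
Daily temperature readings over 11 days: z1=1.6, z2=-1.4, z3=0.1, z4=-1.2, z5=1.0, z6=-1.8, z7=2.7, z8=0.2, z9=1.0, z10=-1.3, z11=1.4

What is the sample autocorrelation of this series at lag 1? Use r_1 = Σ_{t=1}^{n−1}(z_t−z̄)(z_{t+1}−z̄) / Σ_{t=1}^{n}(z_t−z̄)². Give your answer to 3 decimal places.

-0.582

Mean z̄ = (1.6 − 1.4 + 0.1 − 1.2 + 1.0 − 1.8 + 2.7 + 0.2 + 1.0 − 1.3 + 1.4)/11 = 0.2091
Numerator Σ_{t=1}^{10}(z_t−z̄)(z_{t+1}−z̄) = -12.6374
Denominator Σ(z_t−z̄)² = 21.7091
r_1 = -12.6374 / 21.7091 = -0.582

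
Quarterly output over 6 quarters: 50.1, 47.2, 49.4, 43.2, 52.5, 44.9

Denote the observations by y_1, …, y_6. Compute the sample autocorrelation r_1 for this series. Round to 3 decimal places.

-0.753

Mean ȳ = (50.1 + 47.2 + 49.4 + 43.2 + 52.5 + 44.9)/6 = 47.8833
Deviations from mean: 2.2167, -0.6833, 1.5167, -4.6833, 4.6167, -2.9833
Σ(y_t−ȳ)(y_{t+1}−ȳ) = (-1.5147) + (-1.0364) + (-7.1031) + (-21.6214) + (-13.7731) = -45.0486
Denominator Σ(y_t−ȳ)² = 59.8283
r_1 = -45.0486 / 59.8283 = -0.753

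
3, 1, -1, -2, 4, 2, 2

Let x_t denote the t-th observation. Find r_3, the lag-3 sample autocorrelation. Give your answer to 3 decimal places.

Mean x̄ = (3 + 1 − 1 − 2 + 4 + 2 + 2)/7 = 1.2857
Deviations from mean: 1.7143, -0.2857, -2.2857, -3.2857, 2.7143, 0.7143, 0.7143
Σ(x_t−x̄)(x_{t+3}−x̄) = (-5.6327) + (-0.7755) + (-1.6327) + (-2.3469) = -10.3878
Denominator Σ(x_t−x̄)² = 27.4286
r_3 = -10.3878 / 27.4286 = -0.379

-0.379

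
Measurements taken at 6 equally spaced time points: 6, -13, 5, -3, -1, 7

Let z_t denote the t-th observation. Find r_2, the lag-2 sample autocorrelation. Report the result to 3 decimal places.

Mean z̄ = (6 − 13 + 5 − 3 − 1 + 7)/6 = 0.1667
Deviations from mean: 5.8333, -13.1667, 4.8333, -3.1667, -1.1667, 6.8333
Σ(z_t−z̄)(z_{t+2}−z̄) = (28.1944) + (41.6944) + (-5.6389) + (-21.6389) = 42.6111
Denominator Σ(z_t−z̄)² = 288.8333
r_2 = 42.6111 / 288.8333 = 0.148

0.148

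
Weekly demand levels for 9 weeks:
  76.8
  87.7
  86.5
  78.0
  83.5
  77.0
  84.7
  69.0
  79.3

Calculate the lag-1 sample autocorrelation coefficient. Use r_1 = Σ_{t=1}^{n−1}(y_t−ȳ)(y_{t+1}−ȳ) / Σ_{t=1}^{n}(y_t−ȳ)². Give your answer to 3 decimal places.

-0.232

Mean ȳ = (76.8 + 87.7 + 86.5 + 78.0 + 83.5 + 77.0 + 84.7 + 69.0 + 79.3)/9 = 80.2778
Numerator Σ_{t=1}^{8}(y_t−ȳ)(y_{t+1}−ȳ) = -65.0449
Denominator Σ(y_t−ȳ)² = 279.9156
r_1 = -65.0449 / 279.9156 = -0.232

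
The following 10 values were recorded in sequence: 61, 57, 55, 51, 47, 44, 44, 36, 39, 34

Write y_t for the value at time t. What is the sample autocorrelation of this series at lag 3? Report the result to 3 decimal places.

Mean ȳ = (61 + 57 + 55 + 51 + 47 + 44 + 44 + 36 + 39 + 34)/10 = 46.8000
Σ(y_t−ȳ)(y_{t+3}−ȳ) = (59.6400) + (2.0400) + (-22.9600) + (-11.7600) + (-2.1600) + (21.8400) + (35.8400) = 82.4800
Denominator Σ(y_t−ȳ)² = 747.6000
r_3 = 82.4800 / 747.6000 = 0.110

0.110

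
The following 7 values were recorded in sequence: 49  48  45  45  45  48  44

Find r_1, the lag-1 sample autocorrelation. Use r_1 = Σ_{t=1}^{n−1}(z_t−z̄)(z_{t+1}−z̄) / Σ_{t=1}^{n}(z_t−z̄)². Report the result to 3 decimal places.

-0.016

Mean z̄ = (49 + 48 + 45 + 45 + 45 + 48 + 44)/7 = 46.2857
Deviations from mean: 2.7143, 1.7143, -1.2857, -1.2857, -1.2857, 1.7143, -2.2857
Numerator Σ_{t=1}^{6}(z_t−z̄)(z_{t+1}−z̄) = -0.3673
Denominator Σ(z_t−z̄)² = 23.4286
r_1 = -0.3673 / 23.4286 = -0.016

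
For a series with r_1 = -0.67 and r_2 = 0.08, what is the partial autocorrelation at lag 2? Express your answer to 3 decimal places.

-0.669

φ_{22} = (r_2 − r_1²) / (1 − r_1²)
r_1² = (-0.67)² = 0.4489
Numerator = 0.08 − 0.4489 = -0.3689; denominator = 1 − 0.4489 = 0.5511
φ_{22} = -0.3689 / 0.5511 = -0.669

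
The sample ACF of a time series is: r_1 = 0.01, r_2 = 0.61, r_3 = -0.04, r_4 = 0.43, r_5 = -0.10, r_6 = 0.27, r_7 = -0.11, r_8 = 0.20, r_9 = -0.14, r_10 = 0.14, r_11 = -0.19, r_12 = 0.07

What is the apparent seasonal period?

2

The largest autocorrelation is r_2 = 0.61, with weaker echoes at lags 4 (0.43), 6 (0.27) and 8 (0.20); the remaining lags stay at or below 0.14.
The dominant spike at lag 2 indicates a seasonal period of 2.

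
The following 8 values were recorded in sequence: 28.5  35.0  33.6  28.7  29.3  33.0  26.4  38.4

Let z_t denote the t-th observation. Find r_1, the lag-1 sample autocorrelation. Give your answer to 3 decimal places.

-0.427

Mean z̄ = (28.5 + 35.0 + 33.6 + 28.7 + 29.3 + 33.0 + 26.4 + 38.4)/8 = 31.6125
Deviations from mean: -3.1125, 3.3875, 1.9875, -2.9125, -2.3125, 1.3875, -5.2125, 6.7875
Numerator Σ_{t=1}^{7}(z_t−z̄)(z_{t+1}−z̄) = -48.6852
Denominator Σ(z_t−z̄)² = 114.1088
r_1 = -48.6852 / 114.1088 = -0.427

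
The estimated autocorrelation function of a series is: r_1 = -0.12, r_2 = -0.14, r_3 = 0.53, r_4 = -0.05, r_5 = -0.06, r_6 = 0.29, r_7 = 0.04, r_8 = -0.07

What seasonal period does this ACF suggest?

3

The largest autocorrelation is r_3 = 0.53, with a weaker echo at lag 6 (0.29); the remaining lags stay at or below 0.04.
The dominant spike at lag 3 indicates a seasonal period of 3.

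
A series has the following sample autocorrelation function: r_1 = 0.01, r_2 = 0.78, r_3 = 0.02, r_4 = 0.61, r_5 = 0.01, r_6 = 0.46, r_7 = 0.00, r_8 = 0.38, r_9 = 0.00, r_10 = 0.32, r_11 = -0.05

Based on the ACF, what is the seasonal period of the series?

2

The largest autocorrelation is r_2 = 0.78, with weaker echoes at lags 4 (0.61), 6 (0.46), 8 (0.38) and 10 (0.32); the remaining lags stay at or below 0.02.
The dominant spike at lag 2 indicates a seasonal period of 2.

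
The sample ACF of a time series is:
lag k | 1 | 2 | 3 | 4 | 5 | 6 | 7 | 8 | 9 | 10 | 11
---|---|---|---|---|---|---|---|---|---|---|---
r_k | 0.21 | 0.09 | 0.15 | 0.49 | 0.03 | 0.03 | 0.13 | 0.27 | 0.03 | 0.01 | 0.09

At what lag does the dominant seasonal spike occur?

The largest autocorrelation is r_4 = 0.49, with a weaker echo at lag 8 (0.27); the remaining lags stay at or below 0.21. The elevated value at lag 1 (0.21), dropping to 0.09 at lag 2, reflects decaying short-term dependence rather than seasonality.
The dominant spike at lag 4 indicates a seasonal period of 4.

4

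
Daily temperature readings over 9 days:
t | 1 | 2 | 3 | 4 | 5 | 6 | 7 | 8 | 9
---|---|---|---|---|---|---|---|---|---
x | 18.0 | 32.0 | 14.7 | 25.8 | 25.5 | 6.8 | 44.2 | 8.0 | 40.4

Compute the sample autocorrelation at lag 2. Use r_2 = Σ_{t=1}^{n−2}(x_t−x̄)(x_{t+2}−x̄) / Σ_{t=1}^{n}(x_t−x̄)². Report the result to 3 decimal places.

0.466

Mean x̄ = (18.0 + 32.0 + 14.7 + 25.8 + 25.5 + 6.8 + 44.2 + 8.0 + 40.4)/9 = 23.9333
Numerator Σ_{t=1}^{7}(x_t−x̄)(x_{t+2}−x̄) = 661.8611
Denominator Σ(x_t−x̄)² = 1420.7800
r_2 = 661.8611 / 1420.7800 = 0.466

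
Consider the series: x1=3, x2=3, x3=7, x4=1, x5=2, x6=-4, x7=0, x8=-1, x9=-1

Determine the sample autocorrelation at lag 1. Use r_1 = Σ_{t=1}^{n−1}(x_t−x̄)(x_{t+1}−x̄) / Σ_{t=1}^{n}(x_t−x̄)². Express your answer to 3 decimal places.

0.277

Mean x̄ = (3 + 3 + 7 + 1 + 2 − 4 + 0 − 1 − 1)/9 = 1.1111
Numerator Σ_{t=1}^{8}(x_t−x̄)(x_{t+1}−x̄) = 21.8765
Denominator Σ(x_t−x̄)² = 78.8889
r_1 = 21.8765 / 78.8889 = 0.277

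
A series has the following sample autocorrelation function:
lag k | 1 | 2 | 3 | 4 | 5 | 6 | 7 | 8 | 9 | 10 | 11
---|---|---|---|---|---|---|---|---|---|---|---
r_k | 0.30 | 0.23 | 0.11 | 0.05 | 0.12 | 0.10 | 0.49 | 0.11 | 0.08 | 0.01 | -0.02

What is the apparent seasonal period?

The largest autocorrelation is r_7 = 0.49; the remaining lags stay at or below 0.30. The elevated value at lag 1 (0.30), dropping to 0.23 at lag 2, reflects decaying short-term dependence rather than seasonality.
The dominant spike at lag 7 indicates a seasonal period of 7.

7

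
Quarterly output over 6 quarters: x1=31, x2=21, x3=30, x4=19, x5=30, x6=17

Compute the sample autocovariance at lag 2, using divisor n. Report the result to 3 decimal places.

21.074

Mean x̄ = (31 + 21 + 30 + 19 + 30 + 17)/6 = 24.6667
Σ_{t=1}^{4}(x_t−x̄)(x_{t+2}−x̄) = 126.4444
γ_2 = 126.4444 / 6 = 21.074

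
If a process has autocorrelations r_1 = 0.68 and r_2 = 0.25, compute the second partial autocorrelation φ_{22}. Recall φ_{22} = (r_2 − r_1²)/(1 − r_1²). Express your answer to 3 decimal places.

φ_{22} = (r_2 − r_1²) / (1 − r_1²)
r_1² = (0.68)² = 0.4624
Numerator = 0.25 − 0.4624 = -0.2124; denominator = 1 − 0.4624 = 0.5376
φ_{22} = -0.2124 / 0.5376 = -0.395

-0.395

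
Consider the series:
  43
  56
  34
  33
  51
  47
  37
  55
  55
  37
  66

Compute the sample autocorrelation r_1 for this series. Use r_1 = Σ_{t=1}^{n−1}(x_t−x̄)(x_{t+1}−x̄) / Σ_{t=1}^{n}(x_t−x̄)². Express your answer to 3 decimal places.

-0.273

Mean x̄ = (43 + 56 + 34 + 33 + 51 + 47 + 37 + 55 + 55 + 37 + 66)/11 = 46.7273
Numerator Σ_{t=1}^{10}(x_t−x̄)(x_{t+1}−x̄) = -317.9835
Denominator Σ(x_t−x̄)² = 1166.1818
r_1 = -317.9835 / 1166.1818 = -0.273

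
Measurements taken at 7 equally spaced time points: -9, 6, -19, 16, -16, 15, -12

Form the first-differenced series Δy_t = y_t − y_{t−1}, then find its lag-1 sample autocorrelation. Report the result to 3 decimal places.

-0.876

First differences Δy: 15, -25, 35, -32, 31, -27
Mean of differences = -0.5000
Numerator Σ(Δy_t−Δȳ)(Δy_{t+1}−Δȳ) = -4194.7500
Denominator Σ(Δy_t−Δȳ)² = 4787.5000
r_1(Δy) = -4194.7500 / 4787.5000 = -0.876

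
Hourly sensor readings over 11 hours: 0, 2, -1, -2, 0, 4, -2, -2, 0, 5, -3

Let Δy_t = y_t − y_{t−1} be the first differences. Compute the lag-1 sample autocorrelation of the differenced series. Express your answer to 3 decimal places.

First differences Δy: 2, -3, -1, 2, 4, -6, 0, 2, 5, -8
Mean of differences = -0.3000
Numerator Σ(Δy_t−Δȳ)(Δy_{t+1}−Δȳ) = -50.1900
Denominator Σ(Δy_t−Δȳ)² = 162.1000
r_1(Δy) = -50.1900 / 162.1000 = -0.310

-0.310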